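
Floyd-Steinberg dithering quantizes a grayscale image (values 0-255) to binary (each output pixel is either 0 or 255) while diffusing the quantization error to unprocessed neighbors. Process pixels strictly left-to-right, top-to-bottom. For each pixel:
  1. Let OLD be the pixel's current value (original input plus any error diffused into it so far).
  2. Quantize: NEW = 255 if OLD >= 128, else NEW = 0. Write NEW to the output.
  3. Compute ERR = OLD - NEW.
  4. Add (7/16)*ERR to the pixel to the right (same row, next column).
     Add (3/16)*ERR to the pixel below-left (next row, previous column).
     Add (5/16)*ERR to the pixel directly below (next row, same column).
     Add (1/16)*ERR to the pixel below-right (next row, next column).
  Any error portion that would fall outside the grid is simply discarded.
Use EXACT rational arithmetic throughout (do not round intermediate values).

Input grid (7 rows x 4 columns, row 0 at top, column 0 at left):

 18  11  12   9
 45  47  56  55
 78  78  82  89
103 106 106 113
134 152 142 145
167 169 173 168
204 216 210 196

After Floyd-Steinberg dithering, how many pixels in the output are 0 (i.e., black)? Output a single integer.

(0,0): OLD=18 → NEW=0, ERR=18
(0,1): OLD=151/8 → NEW=0, ERR=151/8
(0,2): OLD=2593/128 → NEW=0, ERR=2593/128
(0,3): OLD=36583/2048 → NEW=0, ERR=36583/2048
(1,0): OLD=6933/128 → NEW=0, ERR=6933/128
(1,1): OLD=83475/1024 → NEW=0, ERR=83475/1024
(1,2): OLD=3359503/32768 → NEW=0, ERR=3359503/32768
(1,3): OLD=55942809/524288 → NEW=0, ERR=55942809/524288
(2,0): OLD=1805697/16384 → NEW=0, ERR=1805697/16384
(2,1): OLD=91383579/524288 → NEW=255, ERR=-42309861/524288
(2,2): OLD=108878087/1048576 → NEW=0, ERR=108878087/1048576
(2,3): OLD=2922251019/16777216 → NEW=255, ERR=-1355939061/16777216
(3,0): OLD=1026008561/8388608 → NEW=0, ERR=1026008561/8388608
(3,1): OLD=21561941167/134217728 → NEW=255, ERR=-12663579473/134217728
(3,2): OLD=165296324177/2147483648 → NEW=0, ERR=165296324177/2147483648
(3,3): OLD=4394906027959/34359738368 → NEW=0, ERR=4394906027959/34359738368
(4,0): OLD=331852755293/2147483648 → NEW=255, ERR=-215755574947/2147483648
(4,1): OLD=1728926006807/17179869184 → NEW=0, ERR=1728926006807/17179869184
(4,2): OLD=125436837340343/549755813888 → NEW=255, ERR=-14750895201097/549755813888
(4,3): OLD=1566085563038513/8796093022208 → NEW=255, ERR=-676918157624527/8796093022208
(5,0): OLD=42461165482189/274877906944 → NEW=255, ERR=-27632700788531/274877906944
(5,1): OLD=1276823958013115/8796093022208 → NEW=255, ERR=-966179762649925/8796093022208
(5,2): OLD=476834724170191/4398046511104 → NEW=0, ERR=476834724170191/4398046511104
(5,3): OLD=26698979070737591/140737488355328 → NEW=255, ERR=-9189080459871049/140737488355328
(6,0): OLD=21390676210372177/140737488355328 → NEW=255, ERR=-14497383320236463/140737488355328
(6,1): OLD=339240886218974791/2251799813685248 → NEW=255, ERR=-234968066270763449/2251799813685248
(6,2): OLD=6453549922650586945/36028797018963968 → NEW=255, ERR=-2733793317185224895/36028797018963968
(6,3): OLD=85993961302941691335/576460752303423488 → NEW=255, ERR=-61003530534431298105/576460752303423488
Output grid:
  Row 0: ....  (4 black, running=4)
  Row 1: ....  (4 black, running=8)
  Row 2: .#.#  (2 black, running=10)
  Row 3: .#..  (3 black, running=13)
  Row 4: #.##  (1 black, running=14)
  Row 5: ##.#  (1 black, running=15)
  Row 6: ####  (0 black, running=15)

Answer: 15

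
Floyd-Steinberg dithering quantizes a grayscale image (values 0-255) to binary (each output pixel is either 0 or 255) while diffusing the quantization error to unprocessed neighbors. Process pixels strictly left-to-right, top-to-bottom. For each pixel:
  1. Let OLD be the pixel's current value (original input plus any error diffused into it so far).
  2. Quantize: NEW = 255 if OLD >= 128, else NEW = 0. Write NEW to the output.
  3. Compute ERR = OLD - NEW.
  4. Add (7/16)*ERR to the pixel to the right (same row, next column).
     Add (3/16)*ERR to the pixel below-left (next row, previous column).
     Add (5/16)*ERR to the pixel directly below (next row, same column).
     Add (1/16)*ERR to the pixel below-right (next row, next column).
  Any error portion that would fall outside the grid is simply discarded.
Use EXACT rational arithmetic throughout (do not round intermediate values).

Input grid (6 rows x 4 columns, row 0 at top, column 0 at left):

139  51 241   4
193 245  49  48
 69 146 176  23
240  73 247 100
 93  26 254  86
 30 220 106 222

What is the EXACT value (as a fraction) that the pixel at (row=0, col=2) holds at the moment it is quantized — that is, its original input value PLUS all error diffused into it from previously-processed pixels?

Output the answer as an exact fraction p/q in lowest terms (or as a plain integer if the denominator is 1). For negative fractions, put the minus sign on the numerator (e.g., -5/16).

(0,0): OLD=139 → NEW=255, ERR=-116
(0,1): OLD=1/4 → NEW=0, ERR=1/4
(0,2): OLD=15431/64 → NEW=255, ERR=-889/64
Target (0,2): original=241, with diffused error = 15431/64

Answer: 15431/64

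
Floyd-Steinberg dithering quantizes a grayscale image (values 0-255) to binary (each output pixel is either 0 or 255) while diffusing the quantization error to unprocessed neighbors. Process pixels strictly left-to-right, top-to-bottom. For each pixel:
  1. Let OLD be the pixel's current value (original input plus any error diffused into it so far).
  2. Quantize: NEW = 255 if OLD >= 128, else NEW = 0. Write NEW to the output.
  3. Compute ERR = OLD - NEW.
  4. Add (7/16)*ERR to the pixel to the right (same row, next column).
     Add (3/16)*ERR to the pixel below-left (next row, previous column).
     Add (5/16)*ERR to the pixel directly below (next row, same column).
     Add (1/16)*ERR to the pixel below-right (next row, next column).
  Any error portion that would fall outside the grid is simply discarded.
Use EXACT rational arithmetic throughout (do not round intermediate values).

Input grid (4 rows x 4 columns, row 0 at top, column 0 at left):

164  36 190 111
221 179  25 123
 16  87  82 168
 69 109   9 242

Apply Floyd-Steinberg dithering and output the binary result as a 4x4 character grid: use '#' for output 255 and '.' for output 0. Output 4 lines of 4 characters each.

Answer: #.#.
##.#
...#
.#.#

Derivation:
(0,0): OLD=164 → NEW=255, ERR=-91
(0,1): OLD=-61/16 → NEW=0, ERR=-61/16
(0,2): OLD=48213/256 → NEW=255, ERR=-17067/256
(0,3): OLD=335187/4096 → NEW=0, ERR=335187/4096
(1,0): OLD=49113/256 → NEW=255, ERR=-16167/256
(1,1): OLD=270319/2048 → NEW=255, ERR=-251921/2048
(1,2): OLD=-2263909/65536 → NEW=0, ERR=-2263909/65536
(1,3): OLD=135573293/1048576 → NEW=255, ERR=-131813587/1048576
(2,0): OLD=-878155/32768 → NEW=0, ERR=-878155/32768
(2,1): OLD=27694103/1048576 → NEW=0, ERR=27694103/1048576
(2,2): OLD=108006675/2097152 → NEW=0, ERR=108006675/2097152
(2,3): OLD=5002610343/33554432 → NEW=255, ERR=-3553769817/33554432
(3,0): OLD=1100205413/16777216 → NEW=0, ERR=1100205413/16777216
(3,1): OLD=41318975675/268435456 → NEW=255, ERR=-27132065605/268435456
(3,2): OLD=-160346266811/4294967296 → NEW=0, ERR=-160346266811/4294967296
(3,3): OLD=13454474489955/68719476736 → NEW=255, ERR=-4068992077725/68719476736
Row 0: #.#.
Row 1: ##.#
Row 2: ...#
Row 3: .#.#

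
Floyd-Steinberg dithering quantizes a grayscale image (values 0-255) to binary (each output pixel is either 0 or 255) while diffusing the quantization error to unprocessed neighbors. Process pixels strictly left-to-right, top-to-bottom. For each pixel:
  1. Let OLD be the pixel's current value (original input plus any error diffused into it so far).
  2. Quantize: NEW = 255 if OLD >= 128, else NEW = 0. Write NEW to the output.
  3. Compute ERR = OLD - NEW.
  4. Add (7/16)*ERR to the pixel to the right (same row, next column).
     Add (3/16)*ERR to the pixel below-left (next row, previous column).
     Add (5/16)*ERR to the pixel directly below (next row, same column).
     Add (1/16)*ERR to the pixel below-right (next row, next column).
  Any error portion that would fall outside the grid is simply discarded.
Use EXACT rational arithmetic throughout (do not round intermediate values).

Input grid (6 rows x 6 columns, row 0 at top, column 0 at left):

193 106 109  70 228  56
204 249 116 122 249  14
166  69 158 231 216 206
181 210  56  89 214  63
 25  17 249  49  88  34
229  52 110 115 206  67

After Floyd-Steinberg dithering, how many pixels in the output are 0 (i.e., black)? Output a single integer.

(0,0): OLD=193 → NEW=255, ERR=-62
(0,1): OLD=631/8 → NEW=0, ERR=631/8
(0,2): OLD=18369/128 → NEW=255, ERR=-14271/128
(0,3): OLD=43463/2048 → NEW=0, ERR=43463/2048
(0,4): OLD=7775345/32768 → NEW=255, ERR=-580495/32768
(0,5): OLD=25296663/524288 → NEW=0, ERR=25296663/524288
(1,0): OLD=25525/128 → NEW=255, ERR=-7115/128
(1,1): OLD=229939/1024 → NEW=255, ERR=-31181/1024
(1,2): OLD=2514799/32768 → NEW=0, ERR=2514799/32768
(1,3): OLD=19912227/131072 → NEW=255, ERR=-13511133/131072
(1,4): OLD=1751028585/8388608 → NEW=255, ERR=-388066455/8388608
(1,5): OLD=1037709327/134217728 → NEW=0, ERR=1037709327/134217728
(2,0): OLD=2341601/16384 → NEW=255, ERR=-1836319/16384
(2,1): OLD=11201403/524288 → NEW=0, ERR=11201403/524288
(2,2): OLD=1426895537/8388608 → NEW=255, ERR=-712199503/8388608
(2,3): OLD=10587462633/67108864 → NEW=255, ERR=-6525297687/67108864
(2,4): OLD=330734711739/2147483648 → NEW=255, ERR=-216873618501/2147483648
(2,5): OLD=5543662507981/34359738368 → NEW=255, ERR=-3218070775859/34359738368
(3,0): OLD=1258131217/8388608 → NEW=255, ERR=-880963823/8388608
(3,1): OLD=9919147261/67108864 → NEW=255, ERR=-7193613059/67108864
(3,2): OLD=-18427921433/536870912 → NEW=0, ERR=-18427921433/536870912
(3,3): OLD=665043356437/34359738368 → NEW=0, ERR=665043356437/34359738368
(3,4): OLD=45978996721845/274877906944 → NEW=255, ERR=-24114869548875/274877906944
(3,5): OLD=-48209810845061/4398046511104 → NEW=0, ERR=-48209810845061/4398046511104
(4,0): OLD=-29975846497/1073741824 → NEW=0, ERR=-29975846497/1073741824
(4,1): OLD=-716593092013/17179869184 → NEW=0, ERR=-716593092013/17179869184
(4,2): OLD=119271959694473/549755813888 → NEW=255, ERR=-20915772846967/549755813888
(4,3): OLD=174242207833741/8796093022208 → NEW=0, ERR=174242207833741/8796093022208
(4,4): OLD=9627207536462557/140737488355328 → NEW=0, ERR=9627207536462557/140737488355328
(4,5): OLD=123891263476302571/2251799813685248 → NEW=0, ERR=123891263476302571/2251799813685248
(5,0): OLD=58399193694377/274877906944 → NEW=255, ERR=-11694672576343/274877906944
(5,1): OLD=100921574416569/8796093022208 → NEW=0, ERR=100921574416569/8796093022208
(5,2): OLD=7335071936317635/70368744177664 → NEW=0, ERR=7335071936317635/70368744177664
(5,3): OLD=399114547069513809/2251799813685248 → NEW=255, ERR=-175094405420224431/2251799813685248
(5,4): OLD=922840968314544545/4503599627370496 → NEW=255, ERR=-225576936664931935/4503599627370496
(5,5): OLD=4795803519816475701/72057594037927936 → NEW=0, ERR=4795803519816475701/72057594037927936
Output grid:
  Row 0: #.#.#.  (3 black, running=3)
  Row 1: ##.##.  (2 black, running=5)
  Row 2: #.####  (1 black, running=6)
  Row 3: ##..#.  (3 black, running=9)
  Row 4: ..#...  (5 black, running=14)
  Row 5: #..##.  (3 black, running=17)

Answer: 17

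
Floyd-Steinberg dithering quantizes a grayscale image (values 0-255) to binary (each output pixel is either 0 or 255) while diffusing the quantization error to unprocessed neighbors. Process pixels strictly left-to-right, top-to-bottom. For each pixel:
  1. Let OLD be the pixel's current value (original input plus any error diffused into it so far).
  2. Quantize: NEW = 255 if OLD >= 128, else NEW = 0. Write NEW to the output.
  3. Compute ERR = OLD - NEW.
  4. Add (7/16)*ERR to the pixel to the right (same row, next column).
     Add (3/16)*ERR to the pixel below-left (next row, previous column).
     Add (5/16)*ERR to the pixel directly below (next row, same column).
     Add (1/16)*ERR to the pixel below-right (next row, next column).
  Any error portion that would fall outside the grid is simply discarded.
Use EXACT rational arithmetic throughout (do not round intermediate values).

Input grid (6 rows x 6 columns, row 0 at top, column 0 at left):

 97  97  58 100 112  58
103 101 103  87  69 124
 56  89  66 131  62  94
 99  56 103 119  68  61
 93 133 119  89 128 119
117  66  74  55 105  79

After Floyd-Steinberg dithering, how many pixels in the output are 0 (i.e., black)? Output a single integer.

Answer: 24

Derivation:
(0,0): OLD=97 → NEW=0, ERR=97
(0,1): OLD=2231/16 → NEW=255, ERR=-1849/16
(0,2): OLD=1905/256 → NEW=0, ERR=1905/256
(0,3): OLD=422935/4096 → NEW=0, ERR=422935/4096
(0,4): OLD=10300577/65536 → NEW=255, ERR=-6411103/65536
(0,5): OLD=15939687/1048576 → NEW=0, ERR=15939687/1048576
(1,0): OLD=28581/256 → NEW=0, ERR=28581/256
(1,1): OLD=248195/2048 → NEW=0, ERR=248195/2048
(1,2): OLD=11172799/65536 → NEW=255, ERR=-5538881/65536
(1,3): OLD=16885779/262144 → NEW=0, ERR=16885779/262144
(1,4): OLD=1273631897/16777216 → NEW=0, ERR=1273631897/16777216
(1,5): OLD=41835352415/268435456 → NEW=255, ERR=-26615688865/268435456
(2,0): OLD=3722833/32768 → NEW=0, ERR=3722833/32768
(2,1): OLD=175854219/1048576 → NEW=255, ERR=-91532661/1048576
(2,2): OLD=353162337/16777216 → NEW=0, ERR=353162337/16777216
(2,3): OLD=22721786265/134217728 → NEW=255, ERR=-11503734375/134217728
(2,4): OLD=144570213963/4294967296 → NEW=0, ERR=144570213963/4294967296
(2,5): OLD=5668416967357/68719476736 → NEW=0, ERR=5668416967357/68719476736
(3,0): OLD=1981999681/16777216 → NEW=0, ERR=1981999681/16777216
(3,1): OLD=12274673965/134217728 → NEW=0, ERR=12274673965/134217728
(3,2): OLD=137506321623/1073741824 → NEW=255, ERR=-136297843497/1073741824
(3,3): OLD=3044800813829/68719476736 → NEW=0, ERR=3044800813829/68719476736
(3,4): OLD=59380676202341/549755813888 → NEW=0, ERR=59380676202341/549755813888
(3,5): OLD=1197468073852619/8796093022208 → NEW=255, ERR=-1045535646810421/8796093022208
(4,0): OLD=315819988399/2147483648 → NEW=255, ERR=-231788341841/2147483648
(4,1): OLD=3365209625443/34359738368 → NEW=0, ERR=3365209625443/34359738368
(4,2): OLD=149758544054073/1099511627776 → NEW=255, ERR=-130616921028807/1099511627776
(4,3): OLD=1111685241330813/17592186044416 → NEW=0, ERR=1111685241330813/17592186044416
(4,4): OLD=47817757028131917/281474976710656 → NEW=255, ERR=-23958362033085363/281474976710656
(4,5): OLD=231337024151422715/4503599627370496 → NEW=0, ERR=231337024151422715/4503599627370496
(5,0): OLD=55873991753945/549755813888 → NEW=0, ERR=55873991753945/549755813888
(5,1): OLD=1971227309448553/17592186044416 → NEW=0, ERR=1971227309448553/17592186044416
(5,2): OLD=14618214406321555/140737488355328 → NEW=0, ERR=14618214406321555/140737488355328
(5,3): OLD=435974782617713409/4503599627370496 → NEW=0, ERR=435974782617713409/4503599627370496
(5,4): OLD=1209975547986819297/9007199254740992 → NEW=255, ERR=-1086860261972133663/9007199254740992
(5,5): OLD=5323780680643173781/144115188075855872 → NEW=0, ERR=5323780680643173781/144115188075855872
Output grid:
  Row 0: .#..#.  (4 black, running=4)
  Row 1: ..#..#  (4 black, running=8)
  Row 2: .#.#..  (4 black, running=12)
  Row 3: ..#..#  (4 black, running=16)
  Row 4: #.#.#.  (3 black, running=19)
  Row 5: ....#.  (5 black, running=24)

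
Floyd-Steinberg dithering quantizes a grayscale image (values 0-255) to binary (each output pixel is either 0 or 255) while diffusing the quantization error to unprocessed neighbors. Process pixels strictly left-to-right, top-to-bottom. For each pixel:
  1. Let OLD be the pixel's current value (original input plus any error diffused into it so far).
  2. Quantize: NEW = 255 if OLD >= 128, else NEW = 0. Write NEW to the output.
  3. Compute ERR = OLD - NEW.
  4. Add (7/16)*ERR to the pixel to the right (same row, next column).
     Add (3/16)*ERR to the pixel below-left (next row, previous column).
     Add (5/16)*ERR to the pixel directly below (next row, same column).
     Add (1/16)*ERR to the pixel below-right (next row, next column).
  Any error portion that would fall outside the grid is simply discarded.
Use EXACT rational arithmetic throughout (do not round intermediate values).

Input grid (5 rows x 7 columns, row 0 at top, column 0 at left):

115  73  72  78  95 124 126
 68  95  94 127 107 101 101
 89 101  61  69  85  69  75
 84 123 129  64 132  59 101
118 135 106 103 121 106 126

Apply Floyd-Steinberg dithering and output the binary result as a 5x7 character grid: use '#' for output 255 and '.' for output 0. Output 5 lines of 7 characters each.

Answer: ...#.#.
.#.#..#
.#..#..
.#..#.#
#.#.#..

Derivation:
(0,0): OLD=115 → NEW=0, ERR=115
(0,1): OLD=1973/16 → NEW=0, ERR=1973/16
(0,2): OLD=32243/256 → NEW=0, ERR=32243/256
(0,3): OLD=545189/4096 → NEW=255, ERR=-499291/4096
(0,4): OLD=2730883/65536 → NEW=0, ERR=2730883/65536
(0,5): OLD=149139605/1048576 → NEW=255, ERR=-118247275/1048576
(0,6): OLD=1286198291/16777216 → NEW=0, ERR=1286198291/16777216
(1,0): OLD=32527/256 → NEW=0, ERR=32527/256
(1,1): OLD=450409/2048 → NEW=255, ERR=-71831/2048
(1,2): OLD=6741405/65536 → NEW=0, ERR=6741405/65536
(1,3): OLD=39215641/262144 → NEW=255, ERR=-27631079/262144
(1,4): OLD=757402219/16777216 → NEW=0, ERR=757402219/16777216
(1,5): OLD=13755857755/134217728 → NEW=0, ERR=13755857755/134217728
(1,6): OLD=349499133173/2147483648 → NEW=255, ERR=-198109197067/2147483648
(2,0): OLD=4001939/32768 → NEW=0, ERR=4001939/32768
(2,1): OLD=178991489/1048576 → NEW=255, ERR=-88395391/1048576
(2,2): OLD=575604419/16777216 → NEW=0, ERR=575604419/16777216
(2,3): OLD=8853669227/134217728 → NEW=0, ERR=8853669227/134217728
(2,4): OLD=150964172123/1073741824 → NEW=255, ERR=-122839992997/1073741824
(2,5): OLD=1254150558665/34359738368 → NEW=0, ERR=1254150558665/34359738368
(2,6): OLD=37683503772175/549755813888 → NEW=0, ERR=37683503772175/549755813888
(3,0): OLD=1784410211/16777216 → NEW=0, ERR=1784410211/16777216
(3,1): OLD=21106303655/134217728 → NEW=255, ERR=-13119216985/134217728
(3,2): OLD=111730723045/1073741824 → NEW=0, ERR=111730723045/1073741824
(3,3): OLD=476023040499/4294967296 → NEW=0, ERR=476023040499/4294967296
(3,4): OLD=85599649819747/549755813888 → NEW=255, ERR=-54588082721693/549755813888
(3,5): OLD=143670694426841/4398046511104 → NEW=0, ERR=143670694426841/4398046511104
(3,6): OLD=9780809445328071/70368744177664 → NEW=255, ERR=-8163220319976249/70368744177664
(4,0): OLD=285421827949/2147483648 → NEW=255, ERR=-262186502291/2147483648
(4,1): OLD=2652510650121/34359738368 → NEW=0, ERR=2652510650121/34359738368
(4,2): OLD=102784639933991/549755813888 → NEW=255, ERR=-37403092607449/549755813888
(4,3): OLD=421136280494301/4398046511104 → NEW=0, ERR=421136280494301/4398046511104
(4,4): OLD=5098754188420615/35184372088832 → NEW=255, ERR=-3873260694231545/35184372088832
(4,5): OLD=45136460411918343/1125899906842624 → NEW=0, ERR=45136460411918343/1125899906842624
(4,6): OLD=1969491507253329761/18014398509481984 → NEW=0, ERR=1969491507253329761/18014398509481984
Row 0: ...#.#.
Row 1: .#.#..#
Row 2: .#..#..
Row 3: .#..#.#
Row 4: #.#.#..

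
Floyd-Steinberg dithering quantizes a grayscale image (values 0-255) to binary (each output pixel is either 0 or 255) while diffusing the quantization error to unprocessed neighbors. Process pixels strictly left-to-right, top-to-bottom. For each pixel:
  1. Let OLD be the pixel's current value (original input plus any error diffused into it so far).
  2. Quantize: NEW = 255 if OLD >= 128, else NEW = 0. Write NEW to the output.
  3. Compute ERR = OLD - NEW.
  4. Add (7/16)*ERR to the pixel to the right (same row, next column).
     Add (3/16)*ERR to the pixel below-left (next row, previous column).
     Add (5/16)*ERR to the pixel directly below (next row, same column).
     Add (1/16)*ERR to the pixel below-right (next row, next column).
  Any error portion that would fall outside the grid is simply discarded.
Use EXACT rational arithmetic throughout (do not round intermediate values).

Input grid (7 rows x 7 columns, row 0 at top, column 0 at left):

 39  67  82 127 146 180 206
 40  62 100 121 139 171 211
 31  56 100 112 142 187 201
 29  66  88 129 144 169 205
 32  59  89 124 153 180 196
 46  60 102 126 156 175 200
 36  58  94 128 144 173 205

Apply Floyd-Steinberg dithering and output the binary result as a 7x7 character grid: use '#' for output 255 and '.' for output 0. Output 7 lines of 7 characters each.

(0,0): OLD=39 → NEW=0, ERR=39
(0,1): OLD=1345/16 → NEW=0, ERR=1345/16
(0,2): OLD=30407/256 → NEW=0, ERR=30407/256
(0,3): OLD=733041/4096 → NEW=255, ERR=-311439/4096
(0,4): OLD=7388183/65536 → NEW=0, ERR=7388183/65536
(0,5): OLD=240460961/1048576 → NEW=255, ERR=-26925919/1048576
(0,6): OLD=3267625063/16777216 → NEW=255, ERR=-1010565017/16777216
(1,0): OLD=17395/256 → NEW=0, ERR=17395/256
(1,1): OLD=292261/2048 → NEW=255, ERR=-229979/2048
(1,2): OLD=5176457/65536 → NEW=0, ERR=5176457/65536
(1,3): OLD=42036629/262144 → NEW=255, ERR=-24810091/262144
(1,4): OLD=2067898975/16777216 → NEW=0, ERR=2067898975/16777216
(1,5): OLD=28541681039/134217728 → NEW=255, ERR=-5683839601/134217728
(1,6): OLD=369463054209/2147483648 → NEW=255, ERR=-178145276031/2147483648
(2,0): OLD=1021671/32768 → NEW=0, ERR=1021671/32768
(2,1): OLD=56209501/1048576 → NEW=0, ERR=56209501/1048576
(2,2): OLD=2069834327/16777216 → NEW=0, ERR=2069834327/16777216
(2,3): OLD=22071626079/134217728 → NEW=255, ERR=-12153894561/134217728
(2,4): OLD=136413544847/1073741824 → NEW=0, ERR=136413544847/1073741824
(2,5): OLD=7610608775301/34359738368 → NEW=255, ERR=-1151124508539/34359738368
(2,6): OLD=86736362011379/549755813888 → NEW=255, ERR=-53451370530061/549755813888
(3,0): OLD=818635127/16777216 → NEW=0, ERR=818635127/16777216
(3,1): OLD=17338272299/134217728 → NEW=255, ERR=-16887248341/134217728
(3,2): OLD=62147164081/1073741824 → NEW=0, ERR=62147164081/1073741824
(3,3): OLD=676696880583/4294967296 → NEW=255, ERR=-418519779897/4294967296
(3,4): OLD=70989126167927/549755813888 → NEW=255, ERR=-69198606373513/549755813888
(3,5): OLD=409774569413461/4398046511104 → NEW=0, ERR=409774569413461/4398046511104
(3,6): OLD=15008615784019915/70368744177664 → NEW=255, ERR=-2935413981284405/70368744177664
(4,0): OLD=50803136793/2147483648 → NEW=0, ERR=50803136793/2147483648
(4,1): OLD=1509534934725/34359738368 → NEW=0, ERR=1509534934725/34359738368
(4,2): OLD=55070947939243/549755813888 → NEW=0, ERR=55070947939243/549755813888
(4,3): OLD=516291520041673/4398046511104 → NEW=0, ERR=516291520041673/4398046511104
(4,4): OLD=6206636849079819/35184372088832 → NEW=255, ERR=-2765378033572341/35184372088832
(4,5): OLD=179064992755073547/1125899906842624 → NEW=255, ERR=-108039483489795573/1125899906842624
(4,6): OLD=2644614894696993469/18014398509481984 → NEW=255, ERR=-1949056725220912451/18014398509481984
(5,0): OLD=33881623186463/549755813888 → NEW=0, ERR=33881623186463/549755813888
(5,1): OLD=531959092626229/4398046511104 → NEW=0, ERR=531959092626229/4398046511104
(5,2): OLD=7423129251922435/35184372088832 → NEW=255, ERR=-1548885630729725/35184372088832
(5,3): OLD=37984781042519343/281474976710656 → NEW=255, ERR=-33791338018697937/281474976710656
(5,4): OLD=1229680396245354277/18014398509481984 → NEW=0, ERR=1229680396245354277/18014398509481984
(5,5): OLD=21570938096115806677/144115188075855872 → NEW=255, ERR=-15178434863227440683/144115188075855872
(5,6): OLD=263128234904616374235/2305843009213693952 → NEW=0, ERR=263128234904616374235/2305843009213693952
(6,0): OLD=5484416995733111/70368744177664 → NEW=0, ERR=5484416995733111/70368744177664
(6,1): OLD=141293374960591203/1125899906842624 → NEW=0, ERR=141293374960591203/1125899906842624
(6,2): OLD=2165270855186628297/18014398509481984 → NEW=0, ERR=2165270855186628297/18014398509481984
(6,3): OLD=22066583856772302551/144115188075855872 → NEW=255, ERR=-14682789102570944809/144115188075855872
(6,4): OLD=26951576975416727589/288230376151711744 → NEW=0, ERR=26951576975416727589/288230376151711744
(6,5): OLD=7624370766501900819641/36893488147419103232 → NEW=255, ERR=-1783468711089970504519/36893488147419103232
(6,6): OLD=125690939613287950193279/590295810358705651712 → NEW=255, ERR=-24834492028181990993281/590295810358705651712
Row 0: ...#.##
Row 1: .#.#.##
Row 2: ...#.##
Row 3: .#.##.#
Row 4: ....###
Row 5: ..##.#.
Row 6: ...#.##

Answer: ...#.##
.#.#.##
...#.##
.#.##.#
....###
..##.#.
...#.##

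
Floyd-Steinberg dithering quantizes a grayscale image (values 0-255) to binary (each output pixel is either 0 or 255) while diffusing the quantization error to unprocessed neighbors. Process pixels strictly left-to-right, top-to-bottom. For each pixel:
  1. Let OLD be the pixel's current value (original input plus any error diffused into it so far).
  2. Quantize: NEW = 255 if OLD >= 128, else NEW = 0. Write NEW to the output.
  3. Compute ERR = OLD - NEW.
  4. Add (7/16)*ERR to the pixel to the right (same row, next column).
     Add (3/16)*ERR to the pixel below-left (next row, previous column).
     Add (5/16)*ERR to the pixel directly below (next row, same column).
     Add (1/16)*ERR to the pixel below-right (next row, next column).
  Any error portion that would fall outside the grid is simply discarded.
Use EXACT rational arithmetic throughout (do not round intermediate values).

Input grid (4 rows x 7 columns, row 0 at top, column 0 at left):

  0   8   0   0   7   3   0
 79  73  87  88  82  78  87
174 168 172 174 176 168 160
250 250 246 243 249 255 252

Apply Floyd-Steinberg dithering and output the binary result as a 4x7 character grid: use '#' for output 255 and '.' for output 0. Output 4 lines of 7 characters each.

Answer: .......
..#...#
##.###.
#######

Derivation:
(0,0): OLD=0 → NEW=0, ERR=0
(0,1): OLD=8 → NEW=0, ERR=8
(0,2): OLD=7/2 → NEW=0, ERR=7/2
(0,3): OLD=49/32 → NEW=0, ERR=49/32
(0,4): OLD=3927/512 → NEW=0, ERR=3927/512
(0,5): OLD=52065/8192 → NEW=0, ERR=52065/8192
(0,6): OLD=364455/131072 → NEW=0, ERR=364455/131072
(1,0): OLD=161/2 → NEW=0, ERR=161/2
(1,1): OLD=891/8 → NEW=0, ERR=891/8
(1,2): OLD=70455/512 → NEW=255, ERR=-60105/512
(1,3): OLD=158827/4096 → NEW=0, ERR=158827/4096
(1,4): OLD=13454381/131072 → NEW=0, ERR=13454381/131072
(1,5): OLD=2062675/16384 → NEW=0, ERR=2062675/16384
(1,6): OLD=300617339/2097152 → NEW=255, ERR=-234156421/2097152
(2,0): OLD=28165/128 → NEW=255, ERR=-4475/128
(2,1): OLD=1396977/8192 → NEW=255, ERR=-691983/8192
(2,2): OLD=14757449/131072 → NEW=0, ERR=14757449/131072
(2,3): OLD=259297587/1048576 → NEW=255, ERR=-8089293/1048576
(2,4): OLD=3871033517/16777216 → NEW=255, ERR=-407156563/16777216
(2,5): OLD=48910363331/268435456 → NEW=255, ERR=-19540677949/268435456
(2,6): OLD=434344779477/4294967296 → NEW=0, ERR=434344779477/4294967296
(3,0): OLD=29260051/131072 → NEW=255, ERR=-4163309/131072
(3,1): OLD=29967259/131072 → NEW=255, ERR=-3456101/131072
(3,2): OLD=4411109737/16777216 → NEW=255, ERR=132919657/16777216
(3,3): OLD=33090296875/134217728 → NEW=255, ERR=-1135223765/134217728
(3,4): OLD=960288306099/4294967296 → NEW=255, ERR=-134928354381/4294967296
(3,5): OLD=4053629027349/17179869184 → NEW=255, ERR=-327237614571/17179869184
(3,6): OLD=74414861448695/274877906944 → NEW=255, ERR=4320995177975/274877906944
Row 0: .......
Row 1: ..#...#
Row 2: ##.###.
Row 3: #######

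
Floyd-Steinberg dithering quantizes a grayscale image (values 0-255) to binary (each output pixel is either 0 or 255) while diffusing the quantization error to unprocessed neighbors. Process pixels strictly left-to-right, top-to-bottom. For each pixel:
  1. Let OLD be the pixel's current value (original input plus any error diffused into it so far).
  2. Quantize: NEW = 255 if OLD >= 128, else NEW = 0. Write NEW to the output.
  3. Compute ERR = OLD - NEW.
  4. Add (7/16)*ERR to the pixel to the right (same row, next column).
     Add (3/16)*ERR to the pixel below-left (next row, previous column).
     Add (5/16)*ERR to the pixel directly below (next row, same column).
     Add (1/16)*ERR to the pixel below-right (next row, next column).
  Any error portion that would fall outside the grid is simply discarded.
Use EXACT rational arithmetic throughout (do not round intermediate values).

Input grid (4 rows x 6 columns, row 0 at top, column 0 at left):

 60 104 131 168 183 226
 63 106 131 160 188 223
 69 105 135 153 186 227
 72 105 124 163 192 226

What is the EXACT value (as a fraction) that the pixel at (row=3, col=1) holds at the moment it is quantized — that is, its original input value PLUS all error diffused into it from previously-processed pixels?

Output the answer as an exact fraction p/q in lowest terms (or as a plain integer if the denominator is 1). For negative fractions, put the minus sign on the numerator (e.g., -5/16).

(0,0): OLD=60 → NEW=0, ERR=60
(0,1): OLD=521/4 → NEW=255, ERR=-499/4
(0,2): OLD=4891/64 → NEW=0, ERR=4891/64
(0,3): OLD=206269/1024 → NEW=255, ERR=-54851/1024
(0,4): OLD=2614315/16384 → NEW=255, ERR=-1563605/16384
(0,5): OLD=48299309/262144 → NEW=255, ERR=-18547411/262144
(1,0): OLD=3735/64 → NEW=0, ERR=3735/64
(1,1): OLD=56641/512 → NEW=0, ERR=56641/512
(1,2): OLD=3038261/16384 → NEW=255, ERR=-1139659/16384
(1,3): OLD=6534657/65536 → NEW=0, ERR=6534657/65536
(1,4): OLD=776727059/4194304 → NEW=255, ERR=-292820461/4194304
(1,5): OLD=11031457685/67108864 → NEW=255, ERR=-6081302635/67108864
(2,0): OLD=884571/8192 → NEW=0, ERR=884571/8192
(2,1): OLD=46508857/262144 → NEW=255, ERR=-20337863/262144
(2,2): OLD=440109355/4194304 → NEW=0, ERR=440109355/4194304
(2,3): OLD=7134648915/33554432 → NEW=255, ERR=-1421731245/33554432
(2,4): OLD=144833685817/1073741824 → NEW=255, ERR=-128970479303/1073741824
(2,5): OLD=2435570700831/17179869184 → NEW=255, ERR=-1945295941089/17179869184
(3,0): OLD=382507659/4194304 → NEW=0, ERR=382507659/4194304
(3,1): OLD=4935091855/33554432 → NEW=255, ERR=-3621288305/33554432
Target (3,1): original=105, with diffused error = 4935091855/33554432

Answer: 4935091855/33554432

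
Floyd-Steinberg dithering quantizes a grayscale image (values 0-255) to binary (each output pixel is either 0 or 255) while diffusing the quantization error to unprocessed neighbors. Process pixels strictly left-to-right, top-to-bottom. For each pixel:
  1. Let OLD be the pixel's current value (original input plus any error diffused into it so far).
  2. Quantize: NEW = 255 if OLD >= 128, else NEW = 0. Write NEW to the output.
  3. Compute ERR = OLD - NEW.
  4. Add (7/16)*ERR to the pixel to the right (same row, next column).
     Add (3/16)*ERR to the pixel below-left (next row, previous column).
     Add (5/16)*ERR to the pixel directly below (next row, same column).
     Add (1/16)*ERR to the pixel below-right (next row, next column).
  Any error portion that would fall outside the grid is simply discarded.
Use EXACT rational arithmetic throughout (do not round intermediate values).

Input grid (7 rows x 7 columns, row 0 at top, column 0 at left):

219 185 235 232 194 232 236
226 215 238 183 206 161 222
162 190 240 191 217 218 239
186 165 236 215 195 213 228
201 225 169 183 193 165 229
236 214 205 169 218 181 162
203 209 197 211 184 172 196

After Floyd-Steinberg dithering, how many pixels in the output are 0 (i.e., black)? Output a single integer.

Answer: 9

Derivation:
(0,0): OLD=219 → NEW=255, ERR=-36
(0,1): OLD=677/4 → NEW=255, ERR=-343/4
(0,2): OLD=12639/64 → NEW=255, ERR=-3681/64
(0,3): OLD=211801/1024 → NEW=255, ERR=-49319/1024
(0,4): OLD=2833263/16384 → NEW=255, ERR=-1344657/16384
(0,5): OLD=51404809/262144 → NEW=255, ERR=-15441911/262144
(0,6): OLD=881762367/4194304 → NEW=255, ERR=-187785153/4194304
(1,0): OLD=12715/64 → NEW=255, ERR=-3605/64
(1,1): OLD=77069/512 → NEW=255, ERR=-53491/512
(1,2): OLD=2620273/16384 → NEW=255, ERR=-1557647/16384
(1,3): OLD=7036749/65536 → NEW=0, ERR=7036749/65536
(1,4): OLD=894531639/4194304 → NEW=255, ERR=-175015881/4194304
(1,5): OLD=3718237703/33554432 → NEW=0, ERR=3718237703/33554432
(1,6): OLD=135725035657/536870912 → NEW=255, ERR=-1177046903/536870912
(2,0): OLD=1022431/8192 → NEW=0, ERR=1022431/8192
(2,1): OLD=49967013/262144 → NEW=255, ERR=-16879707/262144
(2,2): OLD=820916847/4194304 → NEW=255, ERR=-248630673/4194304
(2,3): OLD=6202666359/33554432 → NEW=255, ERR=-2353713801/33554432
(2,4): OLD=53890942327/268435456 → NEW=255, ERR=-14560098953/268435456
(2,5): OLD=1940290198477/8589934592 → NEW=255, ERR=-250143122483/8589934592
(2,6): OLD=31954613122155/137438953472 → NEW=255, ERR=-3092320013205/137438953472
(3,0): OLD=893090383/4194304 → NEW=255, ERR=-176457137/4194304
(3,1): OLD=4132489347/33554432 → NEW=0, ERR=4132489347/33554432
(3,2): OLD=68230994921/268435456 → NEW=255, ERR=-220046359/268435456
(3,3): OLD=192034108039/1073741824 → NEW=255, ERR=-81770057081/1073741824
(3,4): OLD=18538876797519/137438953472 → NEW=255, ERR=-16508056337841/137438953472
(3,5): OLD=158046189282749/1099511627776 → NEW=255, ERR=-122329275800131/1099511627776
(3,6): OLD=2999002367319907/17592186044416 → NEW=255, ERR=-1487005074006173/17592186044416
(4,0): OLD=113250235873/536870912 → NEW=255, ERR=-23651846687/536870912
(4,1): OLD=2073864712461/8589934592 → NEW=255, ERR=-116568608499/8589934592
(4,2): OLD=21471431362723/137438953472 → NEW=255, ERR=-13575501772637/137438953472
(4,3): OLD=102711537038193/1099511627776 → NEW=0, ERR=102711537038193/1099511627776
(4,4): OLD=1501615023237331/8796093022208 → NEW=255, ERR=-741388697425709/8796093022208
(4,5): OLD=19703540896025667/281474976710656 → NEW=0, ERR=19703540896025667/281474976710656
(4,6): OLD=1018972400414695877/4503599627370496 → NEW=255, ERR=-129445504564780603/4503599627370496
(5,0): OLD=30193739458935/137438953472 → NEW=255, ERR=-4853193676425/137438953472
(5,1): OLD=190255877101725/1099511627776 → NEW=255, ERR=-90119587981155/1099511627776
(5,2): OLD=1362877390779211/8796093022208 → NEW=255, ERR=-880126329883829/8796093022208
(5,3): OLD=9319607249332727/70368744177664 → NEW=255, ERR=-8624422515971593/70368744177664
(5,4): OLD=707083472901304493/4503599627370496 → NEW=255, ERR=-441334432078171987/4503599627370496
(5,5): OLD=5380719620611750525/36028797018963968 → NEW=255, ERR=-3806623619224061315/36028797018963968
(5,6): OLD=64084509590686237107/576460752303423488 → NEW=0, ERR=64084509590686237107/576460752303423488
(6,0): OLD=3106727256015983/17592186044416 → NEW=255, ERR=-1379280185310097/17592186044416
(6,1): OLD=36061775026978651/281474976710656 → NEW=255, ERR=-35714344034238629/281474976710656
(6,2): OLD=369824820856069873/4503599627370496 → NEW=0, ERR=369824820856069873/4503599627370496
(6,3): OLD=6629241452874668719/36028797018963968 → NEW=255, ERR=-2558101786961143121/36028797018963968
(6,4): OLD=6834139180765675113/72057594037927936 → NEW=0, ERR=6834139180765675113/72057594037927936
(6,5): OLD=1800364616390027037089/9223372036854775808 → NEW=255, ERR=-551595253007940793951/9223372036854775808
(6,6): OLD=29215593057254530648151/147573952589676412928 → NEW=255, ERR=-8415764853112954648489/147573952589676412928
Output grid:
  Row 0: #######  (0 black, running=0)
  Row 1: ###.#.#  (2 black, running=2)
  Row 2: .######  (1 black, running=3)
  Row 3: #.#####  (1 black, running=4)
  Row 4: ###.#.#  (2 black, running=6)
  Row 5: ######.  (1 black, running=7)
  Row 6: ##.#.##  (2 black, running=9)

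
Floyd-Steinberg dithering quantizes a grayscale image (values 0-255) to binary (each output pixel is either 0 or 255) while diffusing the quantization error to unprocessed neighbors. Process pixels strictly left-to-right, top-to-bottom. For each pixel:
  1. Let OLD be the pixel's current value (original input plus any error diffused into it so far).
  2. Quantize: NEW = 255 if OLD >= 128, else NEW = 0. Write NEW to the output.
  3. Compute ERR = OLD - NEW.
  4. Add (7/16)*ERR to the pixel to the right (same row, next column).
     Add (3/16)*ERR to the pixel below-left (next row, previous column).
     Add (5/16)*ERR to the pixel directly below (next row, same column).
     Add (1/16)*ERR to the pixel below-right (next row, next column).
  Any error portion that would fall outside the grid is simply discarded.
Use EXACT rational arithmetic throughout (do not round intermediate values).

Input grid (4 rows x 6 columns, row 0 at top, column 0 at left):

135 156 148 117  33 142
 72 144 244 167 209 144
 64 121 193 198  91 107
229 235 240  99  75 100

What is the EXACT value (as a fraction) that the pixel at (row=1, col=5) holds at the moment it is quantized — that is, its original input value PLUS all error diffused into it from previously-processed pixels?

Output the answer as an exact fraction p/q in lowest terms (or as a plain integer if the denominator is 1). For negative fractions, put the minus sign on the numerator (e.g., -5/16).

(0,0): OLD=135 → NEW=255, ERR=-120
(0,1): OLD=207/2 → NEW=0, ERR=207/2
(0,2): OLD=6185/32 → NEW=255, ERR=-1975/32
(0,3): OLD=46079/512 → NEW=0, ERR=46079/512
(0,4): OLD=592889/8192 → NEW=0, ERR=592889/8192
(0,5): OLD=22762447/131072 → NEW=255, ERR=-10660913/131072
(1,0): OLD=1725/32 → NEW=0, ERR=1725/32
(1,1): OLD=46299/256 → NEW=255, ERR=-18981/256
(1,2): OLD=1766343/8192 → NEW=255, ERR=-322617/8192
(1,3): OLD=6147523/32768 → NEW=255, ERR=-2208317/32768
(1,4): OLD=403716497/2097152 → NEW=255, ERR=-131057263/2097152
(1,5): OLD=3213343911/33554432 → NEW=0, ERR=3213343911/33554432
Target (1,5): original=144, with diffused error = 3213343911/33554432

Answer: 3213343911/33554432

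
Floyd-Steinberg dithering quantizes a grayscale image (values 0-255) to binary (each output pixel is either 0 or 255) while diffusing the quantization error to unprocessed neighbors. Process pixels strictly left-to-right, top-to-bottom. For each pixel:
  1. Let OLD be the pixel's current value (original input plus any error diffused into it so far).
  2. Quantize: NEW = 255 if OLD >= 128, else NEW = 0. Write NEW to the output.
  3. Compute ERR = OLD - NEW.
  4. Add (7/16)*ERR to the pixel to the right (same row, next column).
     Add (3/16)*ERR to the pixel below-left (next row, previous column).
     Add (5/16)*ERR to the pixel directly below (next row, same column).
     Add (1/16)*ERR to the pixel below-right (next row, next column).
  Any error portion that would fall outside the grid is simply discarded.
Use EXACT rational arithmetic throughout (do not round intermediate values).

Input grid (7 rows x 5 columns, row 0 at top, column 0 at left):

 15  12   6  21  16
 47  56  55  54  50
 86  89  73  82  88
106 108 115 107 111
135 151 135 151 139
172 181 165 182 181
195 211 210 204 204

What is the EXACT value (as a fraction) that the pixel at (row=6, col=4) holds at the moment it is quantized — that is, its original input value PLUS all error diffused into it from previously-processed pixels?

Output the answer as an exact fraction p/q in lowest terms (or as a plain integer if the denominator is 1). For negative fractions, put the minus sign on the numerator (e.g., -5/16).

Answer: 3936784360332310318883/18446744073709551616

Derivation:
(0,0): OLD=15 → NEW=0, ERR=15
(0,1): OLD=297/16 → NEW=0, ERR=297/16
(0,2): OLD=3615/256 → NEW=0, ERR=3615/256
(0,3): OLD=111321/4096 → NEW=0, ERR=111321/4096
(0,4): OLD=1827823/65536 → NEW=0, ERR=1827823/65536
(1,0): OLD=14123/256 → NEW=0, ERR=14123/256
(1,1): OLD=183341/2048 → NEW=0, ERR=183341/2048
(1,2): OLD=6870449/65536 → NEW=0, ERR=6870449/65536
(1,3): OLD=30007709/262144 → NEW=0, ERR=30007709/262144
(1,4): OLD=463450167/4194304 → NEW=0, ERR=463450167/4194304
(2,0): OLD=3932991/32768 → NEW=0, ERR=3932991/32768
(2,1): OLD=201946533/1048576 → NEW=255, ERR=-65440347/1048576
(2,2): OLD=1770253359/16777216 → NEW=0, ERR=1770253359/16777216
(2,3): OLD=51326184733/268435456 → NEW=255, ERR=-17124856547/268435456
(2,4): OLD=437115073675/4294967296 → NEW=0, ERR=437115073675/4294967296
(3,0): OLD=2211342415/16777216 → NEW=255, ERR=-2066847665/16777216
(3,1): OLD=8306159651/134217728 → NEW=0, ERR=8306159651/134217728
(3,2): OLD=683700444401/4294967296 → NEW=255, ERR=-411516216079/4294967296
(3,3): OLD=608364006921/8589934592 → NEW=0, ERR=608364006921/8589934592
(3,4): OLD=23337427211085/137438953472 → NEW=255, ERR=-11709505924275/137438953472
(4,0): OLD=232154864833/2147483648 → NEW=0, ERR=232154864833/2147483648
(4,1): OLD=13192132988481/68719476736 → NEW=255, ERR=-4331333579199/68719476736
(4,2): OLD=104046927316463/1099511627776 → NEW=0, ERR=104046927316463/1099511627776
(4,3): OLD=3387725254852673/17592186044416 → NEW=255, ERR=-1098282186473407/17592186044416
(4,4): OLD=25188892152105543/281474976710656 → NEW=0, ERR=25188892152105543/281474976710656
(5,0): OLD=213266777613155/1099511627776 → NEW=255, ERR=-67108687469725/1099511627776
(5,1): OLD=1399461124079593/8796093022208 → NEW=255, ERR=-843542596583447/8796093022208
(5,2): OLD=38553861034711857/281474976710656 → NEW=255, ERR=-33222258026505423/281474976710656
(5,3): OLD=150359860231837727/1125899906842624 → NEW=255, ERR=-136744616013031393/1125899906842624
(5,4): OLD=2736881601232832165/18014398509481984 → NEW=255, ERR=-1856790018685073755/18014398509481984
(6,0): OLD=22228834940749619/140737488355328 → NEW=255, ERR=-13659224589859021/140737488355328
(6,1): OLD=507216963592030973/4503599627370496 → NEW=0, ERR=507216963592030973/4503599627370496
(6,2): OLD=13952003649381547951/72057594037927936 → NEW=255, ERR=-4422682830290075729/72057594037927936
(6,3): OLD=129692551724589933893/1152921504606846976 → NEW=0, ERR=129692551724589933893/1152921504606846976
(6,4): OLD=3936784360332310318883/18446744073709551616 → NEW=255, ERR=-767135378463625343197/18446744073709551616
Target (6,4): original=204, with diffused error = 3936784360332310318883/18446744073709551616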